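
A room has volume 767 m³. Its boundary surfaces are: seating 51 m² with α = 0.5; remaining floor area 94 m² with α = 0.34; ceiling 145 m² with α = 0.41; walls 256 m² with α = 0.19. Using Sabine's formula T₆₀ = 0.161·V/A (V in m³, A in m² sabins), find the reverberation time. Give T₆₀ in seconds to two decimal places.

0.75 s

Total absorption A = 51·0.5 + 94·0.34 + 145·0.41 + 256·0.19 = 165.55 m² sabins.
T₆₀ = 0.161 × 767 / 165.55 = 0.746 s.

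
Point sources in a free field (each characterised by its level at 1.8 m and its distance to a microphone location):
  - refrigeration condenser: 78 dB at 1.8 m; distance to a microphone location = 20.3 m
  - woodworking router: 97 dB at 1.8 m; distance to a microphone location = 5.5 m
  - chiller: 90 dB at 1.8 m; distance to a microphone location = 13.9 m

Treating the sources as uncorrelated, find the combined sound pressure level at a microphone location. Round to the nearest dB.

87 dB

First find each source's level at the receiver (point-source: −20·log₁₀(r/r_ref)), then combine on an intensity basis.
refrigeration condenser: 78 − 20·log₁₀(20.3/1.8) = 78 − 21.04 = 56.96 dB.
woodworking router: 97 − 20·log₁₀(5.5/1.8) = 97 − 9.70 = 87.30 dB.
chiller: 90 − 20·log₁₀(13.9/1.8) = 90 − 17.75 = 72.25 dB.
Σ 10^(L/10) = 5.541e+08 → L_total = 10·log₁₀(5.541e+08) = 87.44 dB.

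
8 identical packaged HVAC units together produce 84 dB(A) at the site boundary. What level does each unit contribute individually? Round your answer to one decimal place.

For N identical incoherent sources L_total = L₁ + 10·log₁₀ N, so L₁ = 84 − 10·log₁₀(8) = 84 − 9.031.

75.0 dB(A)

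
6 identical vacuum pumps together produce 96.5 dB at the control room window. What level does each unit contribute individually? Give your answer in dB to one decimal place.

88.7 dB

Dividing the total intensity by 6 lowers the level by 10·log₁₀ 6 = 7.782 dB: L₁ = 96.5 − 7.782.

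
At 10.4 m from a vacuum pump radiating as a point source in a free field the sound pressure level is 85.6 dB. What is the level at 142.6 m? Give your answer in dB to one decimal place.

Spherical spreading from a point source gives a 20·log₁₀(r₂/r₁) drop.
L₂ = 85.6 − 20·log₁₀(142.6/10.4) = 85.6 − 22.742 = 62.86 dB.

62.9 dB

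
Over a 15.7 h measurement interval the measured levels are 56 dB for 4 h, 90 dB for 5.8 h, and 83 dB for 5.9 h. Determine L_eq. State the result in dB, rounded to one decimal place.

86.5 dB

L_eq = 10·log₁₀[(1/T)·Σ tᵢ·10^(Lᵢ/10)] with T = 15.7 h.
Σ tᵢ·10^(Lᵢ/10) = 4·10^(56/10) + 5.8·10^(90/10) + 5.9·10^(83/10) = 6.979e+09.
L_eq = 10·log₁₀(6.979e+09/15.7) = 86.48 dB.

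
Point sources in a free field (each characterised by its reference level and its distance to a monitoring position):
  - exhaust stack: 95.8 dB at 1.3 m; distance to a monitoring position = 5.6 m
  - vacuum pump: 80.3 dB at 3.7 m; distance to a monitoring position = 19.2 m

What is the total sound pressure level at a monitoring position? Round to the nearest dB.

83 dB

Apply inverse-square spreading to bring every level to the receiver, then sum 10^(L/10).
exhaust stack: 95.8 − 20·log₁₀(5.6/1.3) = 95.8 − 12.68 = 83.12 dB.
vacuum pump: 80.3 − 20·log₁₀(19.2/3.7) = 80.3 − 14.30 = 66.00 dB.
Σ 10^(L/10) = 2.089e+08 → L_total = 10·log₁₀(2.089e+08) = 83.20 dB.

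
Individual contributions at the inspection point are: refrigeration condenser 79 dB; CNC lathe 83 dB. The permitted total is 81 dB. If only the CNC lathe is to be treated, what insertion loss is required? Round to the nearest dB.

The untreated sources together contribute 10^(79/10) = 7.943e+07, i.e. 79.00 dB.
To meet 81 dB overall, the treated CNC lathe may contribute at most 10^(81/10) − 7.943e+07 = 4.646e+07, i.e. 76.67 dB.
So the CNC lathe must be reduced from 83 to 76.67 dB: IL = 6.33 dB.

6 dB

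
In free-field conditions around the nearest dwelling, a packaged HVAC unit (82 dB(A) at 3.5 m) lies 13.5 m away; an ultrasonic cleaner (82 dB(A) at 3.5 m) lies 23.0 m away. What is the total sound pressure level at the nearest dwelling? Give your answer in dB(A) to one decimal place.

71.6 dB(A)

First find each source's level at the receiver (point-source: −20·log₁₀(r/r_ref)), then combine on an intensity basis.
packaged HVAC unit: 82 − 20·log₁₀(13.5/3.5) = 82 − 11.73 = 70.27 dB(A).
ultrasonic cleaner: 82 − 20·log₁₀(23.0/3.5) = 82 − 16.35 = 65.65 dB(A).
Σ 10^(L/10) = 1.432e+07 → L_total = 10·log₁₀(1.432e+07) = 71.56 dB(A).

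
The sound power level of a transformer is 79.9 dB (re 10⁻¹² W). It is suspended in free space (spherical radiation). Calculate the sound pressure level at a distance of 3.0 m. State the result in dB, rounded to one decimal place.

59.4 dB

L_p = L_w − 10·log₁₀(4π·r²) with r = 3.0 m.
4π·r² = 113.1 m², 10·log₁₀ of that is 20.535 dB.
L_p = 79.9 − 20.535 = 59.37 dB.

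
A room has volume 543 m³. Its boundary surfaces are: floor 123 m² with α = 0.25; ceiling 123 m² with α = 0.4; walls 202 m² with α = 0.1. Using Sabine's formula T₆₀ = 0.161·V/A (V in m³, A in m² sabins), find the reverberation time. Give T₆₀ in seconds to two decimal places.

Total absorption A = 123·0.25 + 123·0.4 + 202·0.1 = 100.15 m² sabins.
T₆₀ = 0.161·V/A = 0.161·543/100.15 = 0.873 s.

0.87 s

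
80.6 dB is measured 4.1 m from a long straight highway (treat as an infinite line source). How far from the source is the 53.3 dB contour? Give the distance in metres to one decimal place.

2201.8 m

The 27.3 dB drop corresponds to a distance ratio of 10^(27.3/10) for a line source.
r₂ = 4.1·10^((80.6−53.3)/10) = 4.1·10^(27.3/10) = 2201.83 m.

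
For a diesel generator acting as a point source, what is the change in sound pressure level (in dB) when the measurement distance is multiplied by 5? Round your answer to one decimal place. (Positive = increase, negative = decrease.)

A point source loses 6 dB per doubling of distance; generally ΔL = −20·log₁₀(r₂/r₁).
ΔL = −20·log₁₀(5) = -13.98 dB.

-14.0 dB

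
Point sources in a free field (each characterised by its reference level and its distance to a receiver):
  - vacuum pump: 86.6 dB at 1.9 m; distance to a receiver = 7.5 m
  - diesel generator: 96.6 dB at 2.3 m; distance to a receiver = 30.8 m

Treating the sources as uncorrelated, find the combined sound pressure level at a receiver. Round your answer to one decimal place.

Apply inverse-square spreading to bring every level to the receiver, then sum 10^(L/10).
vacuum pump: 86.6 − 20·log₁₀(7.5/1.9) = 86.6 − 11.93 = 74.67 dB.
diesel generator: 96.6 − 20·log₁₀(30.8/2.3) = 96.6 − 22.54 = 74.06 dB.
Σ 10^(L/10) = 5.482e+07 → L_total = 10·log₁₀(5.482e+07) = 77.39 dB.

77.4 dB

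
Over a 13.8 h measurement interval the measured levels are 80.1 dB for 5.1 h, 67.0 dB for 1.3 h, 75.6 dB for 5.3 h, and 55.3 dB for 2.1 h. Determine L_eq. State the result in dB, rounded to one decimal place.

The energy average is taken in the linear domain: L_eq = 10·log₁₀[(Σ tᵢ·10^(Lᵢ/10))/T], T = 13.8 h.
Σ tᵢ·10^(Lᵢ/10) = 5.1·10^(80.1/10) + 1.3·10^(67.0/10) + 5.3·10^(75.6/10) + 2.1·10^(55.3/10) = 7.215e+08.
L_eq = 10·log₁₀(7.215e+08/13.8) = 77.18 dB.

77.2 dB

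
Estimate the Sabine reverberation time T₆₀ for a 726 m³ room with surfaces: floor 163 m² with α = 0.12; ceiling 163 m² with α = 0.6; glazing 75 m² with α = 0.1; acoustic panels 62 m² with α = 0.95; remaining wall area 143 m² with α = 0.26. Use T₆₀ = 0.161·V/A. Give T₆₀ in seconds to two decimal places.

0.53 s

A = Σ Sᵢαᵢ = 163·0.12 + 163·0.6 + 75·0.1 + 62·0.95 + 143·0.26 = 220.94 m².
T₆₀ = 0.161 × 726 / 220.94 = 0.529 s.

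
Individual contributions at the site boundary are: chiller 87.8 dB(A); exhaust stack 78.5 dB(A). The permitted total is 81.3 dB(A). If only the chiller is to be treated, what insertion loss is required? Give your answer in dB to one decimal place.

9.7 dB

Fixed contribution from the other source: Σ 10^(L/10) = 10^(78.5/10) = 7.079e+07 (78.50 dB(A)).
The limit corresponds to 10^(81.3/10) = 1.349e+08; subtracting the fixed part leaves 6.410e+07 for the chiller, i.e. 78.07 dB(A).
Required insertion loss = 87.8 − 78.07 = 9.73 dB.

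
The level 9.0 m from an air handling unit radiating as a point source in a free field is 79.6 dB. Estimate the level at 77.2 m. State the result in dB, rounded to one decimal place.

60.9 dB

Spherical spreading from a point source gives a 20·log₁₀(r₂/r₁) drop.
L₂ = 79.6 − 20·log₁₀(77.2/9.0) = 79.6 − 18.667 = 60.93 dB.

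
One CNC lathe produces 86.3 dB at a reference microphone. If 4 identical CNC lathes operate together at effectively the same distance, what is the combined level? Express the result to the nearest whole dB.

92 dB

N identical incoherent sources raise the level by 10·log₁₀ N.
L_total = 86.3 + 10·log₁₀(4) = 86.3 + 6.021 = 92.32 dB.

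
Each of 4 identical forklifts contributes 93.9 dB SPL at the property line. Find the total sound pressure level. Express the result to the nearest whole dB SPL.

100 dB SPL

N identical incoherent sources raise the level by 10·log₁₀ N.
L_total = 93.9 + 10·log₁₀(4) = 93.9 + 6.021 = 99.92 dB SPL.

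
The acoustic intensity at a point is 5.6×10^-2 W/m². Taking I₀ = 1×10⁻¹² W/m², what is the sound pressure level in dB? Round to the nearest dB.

Dividing by I₀ shifts the exponent by 12: I/I₀ = 5.6×10^10.
L = 10·(0.7482 + 10) = 107.48 dB.

107 dB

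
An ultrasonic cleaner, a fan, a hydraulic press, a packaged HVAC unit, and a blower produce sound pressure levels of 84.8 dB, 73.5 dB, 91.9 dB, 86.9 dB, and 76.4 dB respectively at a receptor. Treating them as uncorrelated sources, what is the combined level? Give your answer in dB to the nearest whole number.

For uncorrelated sources the intensities add, so convert each level to linear form, sum, and take 10·log₁₀ of the total.
Σ 10^(L/10) = 10^(84.8/10) + 10^(73.5/10) + 10^(91.9/10) + 10^(86.9/10) + 10^(76.4/10) = 2.407e+09.
L_total = 10·log₁₀(2.407e+09) = 93.81 dB.

94 dB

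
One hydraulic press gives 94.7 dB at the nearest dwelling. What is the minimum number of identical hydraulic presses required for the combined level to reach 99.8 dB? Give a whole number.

4

The shortfall is 99.8 − 94.7 = 5.1 dB, and N units add 10·log₁₀ N, so need 10·log₁₀ N ≥ 5.1.
N ≥ 10^(5.1/10) = 3.236, so N = 4.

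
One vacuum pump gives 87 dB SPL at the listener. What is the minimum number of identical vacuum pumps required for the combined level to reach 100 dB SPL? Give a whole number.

20

N identical sources give L₁ + 10·log₁₀ N, so require 10·log₁₀ N ≥ 100 − 87 = 13.0 dB.
N ≥ 10^(13.0/10) = 19.953, so N = 20.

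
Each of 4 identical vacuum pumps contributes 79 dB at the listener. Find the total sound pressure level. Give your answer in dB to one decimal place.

With 4 equal, uncorrelated contributions the intensity is 4× that of one unit, giving a rise of 10·log₁₀ 4.
L_total = 79 + 10·log₁₀(4) = 79 + 6.021 = 85.02 dB.

85.0 dB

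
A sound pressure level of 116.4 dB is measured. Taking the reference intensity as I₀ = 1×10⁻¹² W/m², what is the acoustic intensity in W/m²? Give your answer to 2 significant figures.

I = I₀·10^(L/10) = 10⁻¹² × 10^(116.4/10) = 10^(-0.360).

0.44 W/m²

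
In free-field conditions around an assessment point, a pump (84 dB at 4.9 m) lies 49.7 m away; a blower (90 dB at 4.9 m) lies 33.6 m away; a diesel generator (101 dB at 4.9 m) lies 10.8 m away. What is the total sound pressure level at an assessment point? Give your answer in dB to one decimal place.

First find each source's level at the receiver (point-source: −20·log₁₀(r/r_ref)), then combine on an intensity basis.
pump: 84 − 20·log₁₀(49.7/4.9) = 84 − 20.12 = 63.88 dB.
blower: 90 − 20·log₁₀(33.6/4.9) = 90 − 16.72 = 73.28 dB.
diesel generator: 101 − 20·log₁₀(10.8/4.9) = 101 − 6.86 = 94.14 dB.
Σ 10^(L/10) = 2.615e+09 → L_total = 10·log₁₀(2.615e+09) = 94.17 dB.

94.2 dB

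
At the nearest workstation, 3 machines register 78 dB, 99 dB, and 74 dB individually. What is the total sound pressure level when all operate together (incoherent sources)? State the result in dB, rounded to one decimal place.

Incoherent sources combine by intensity addition: L_total = 10·log₁₀(Σ 10^(L_i/10)).
Σ 10^(L/10) = 10^(78/10) + 10^(99/10) + 10^(74/10) = 8.031e+09.
L_total = 10·log₁₀(8.031e+09) = 99.05 dB.

99.0 dB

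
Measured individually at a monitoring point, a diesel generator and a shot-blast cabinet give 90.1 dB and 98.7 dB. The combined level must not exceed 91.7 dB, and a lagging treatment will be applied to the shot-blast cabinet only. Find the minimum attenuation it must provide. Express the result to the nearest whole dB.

The untreated sources together contribute 10^(90.1/10) = 1.023e+09, i.e. 90.10 dB.
To meet 91.7 dB overall, the treated shot-blast cabinet may contribute at most 10^(91.7/10) − 1.023e+09 = 4.558e+08, i.e. 86.59 dB.
Required insertion loss = 98.7 − 86.59 = 12.11 dB.

12 dB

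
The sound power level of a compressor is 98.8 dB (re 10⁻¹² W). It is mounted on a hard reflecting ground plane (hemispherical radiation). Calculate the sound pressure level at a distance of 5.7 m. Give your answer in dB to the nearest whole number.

Free-field hemispherical radiation: L_p = L_w − 10·log₁₀(2π·r²), r = 5.7 m.
2π·r² = 204.1 m², 10·log₁₀ of that is 23.099 dB.
L_p = 98.8 − 23.099 = 75.70 dB.

76 dB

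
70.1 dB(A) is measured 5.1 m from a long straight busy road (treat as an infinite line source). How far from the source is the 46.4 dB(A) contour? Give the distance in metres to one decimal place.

1195.6 m

The 23.7 dB drop corresponds to a distance ratio of 10^(23.7/10) for a line source.
r₂ = 5.1·10^((70.1−46.4)/10) = 5.1·10^(23.7/10) = 1195.56 m.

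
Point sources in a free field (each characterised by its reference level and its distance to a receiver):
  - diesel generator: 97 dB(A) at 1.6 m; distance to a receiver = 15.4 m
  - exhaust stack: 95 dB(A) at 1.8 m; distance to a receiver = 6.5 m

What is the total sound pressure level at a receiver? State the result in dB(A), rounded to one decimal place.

Propagate each source to the receiver with L = L_ref − 20·log₁₀(r/r_ref), then add intensities.
diesel generator: 97 − 20·log₁₀(15.4/1.6) = 97 − 19.67 = 77.33 dB(A).
exhaust stack: 95 − 20·log₁₀(6.5/1.8) = 95 − 11.15 = 83.85 dB(A).
Σ 10^(L/10) = 2.966e+08 → L_total = 10·log₁₀(2.966e+08) = 84.72 dB(A).

84.7 dB(A)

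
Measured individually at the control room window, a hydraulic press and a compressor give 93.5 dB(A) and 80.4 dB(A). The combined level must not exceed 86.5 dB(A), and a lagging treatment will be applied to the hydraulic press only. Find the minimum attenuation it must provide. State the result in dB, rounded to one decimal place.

Everything except the hydraulic press sums to 10^(80.4/10) = 1.096e+08 in linear terms, 80.40 dB(A).
To meet 86.5 dB(A) overall, the treated hydraulic press may contribute at most 10^(86.5/10) − 1.096e+08 = 3.370e+08, i.e. 85.28 dB(A).
Required insertion loss = 93.5 − 85.28 = 8.22 dB.

8.2 dB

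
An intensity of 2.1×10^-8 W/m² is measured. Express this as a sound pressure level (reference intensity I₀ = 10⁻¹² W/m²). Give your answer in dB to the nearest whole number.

I/I₀ = 2.1×10^-8/10⁻¹² = 2.1×10^4, and L = 10·log₁₀(I/I₀).
L = 10·(0.3222 + 4) = 43.22 dB.

43 dB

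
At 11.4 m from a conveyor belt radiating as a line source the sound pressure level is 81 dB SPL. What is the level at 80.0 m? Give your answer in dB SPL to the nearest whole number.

Cylindrical spreading from a line source gives a 10·log₁₀(r₂/r₁) drop.
L₂ = 81 − 10·log₁₀(80.0/11.4) = 81 − 8.462 = 72.54 dB SPL.

73 dB SPL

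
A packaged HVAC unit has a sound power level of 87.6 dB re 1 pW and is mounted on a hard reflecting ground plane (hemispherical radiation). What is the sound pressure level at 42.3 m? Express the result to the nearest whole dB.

The power spreads over a hemisphere of area 2π·r², so L_p = L_w − 10·log₁₀(2π·r²).
2π·r² = 1.124e+04 m², 10·log₁₀ of that is 40.509 dB.
L_p = 87.6 − 40.509 = 47.09 dB.

47 dB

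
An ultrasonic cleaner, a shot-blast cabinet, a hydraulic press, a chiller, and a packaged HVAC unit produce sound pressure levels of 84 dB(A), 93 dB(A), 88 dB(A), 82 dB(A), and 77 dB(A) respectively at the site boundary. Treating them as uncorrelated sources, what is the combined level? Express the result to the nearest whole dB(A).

95 dB(A)

For uncorrelated sources the intensities add, so convert each level to linear form, sum, and take 10·log₁₀ of the total.
Σ 10^(L/10) = 10^(84/10) + 10^(93/10) + 10^(88/10) + 10^(82/10) + 10^(77/10) = 3.086e+09.
L_total = 10·log₁₀(3.086e+09) = 94.89 dB(A).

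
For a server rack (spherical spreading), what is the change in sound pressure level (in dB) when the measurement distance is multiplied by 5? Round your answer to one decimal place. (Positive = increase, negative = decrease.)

Point-source spreading: ΔL = −20·log₁₀(r₂/r₁).
ΔL = −20·log₁₀(5) = -13.98 dB.

-14.0 dB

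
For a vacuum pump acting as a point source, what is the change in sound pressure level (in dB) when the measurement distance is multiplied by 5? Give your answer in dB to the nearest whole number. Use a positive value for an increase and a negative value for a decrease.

With spherical spreading the level changes by −20·log₁₀(r₂/r₁).
ΔL = −20·log₁₀(5) = -13.98 dB.

-14 dB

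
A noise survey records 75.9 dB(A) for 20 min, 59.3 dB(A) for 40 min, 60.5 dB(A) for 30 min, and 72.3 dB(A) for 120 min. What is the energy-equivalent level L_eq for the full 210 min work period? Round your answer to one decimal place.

L_eq = 10·log₁₀[(1/T)·Σ tᵢ·10^(Lᵢ/10)] with T = 210 min.
Σ tᵢ·10^(Lᵢ/10) = 20·10^(75.9/10) + 40·10^(59.3/10) + 30·10^(60.5/10) + 120·10^(72.3/10) = 2.884e+09.
L_eq = 10·log₁₀(2.884e+09/210) = 71.38 dB(A).

71.4 dB(A)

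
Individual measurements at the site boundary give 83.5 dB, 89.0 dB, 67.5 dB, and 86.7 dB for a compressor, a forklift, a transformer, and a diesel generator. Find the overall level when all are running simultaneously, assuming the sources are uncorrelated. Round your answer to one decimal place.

For uncorrelated sources the intensities add, so convert each level to linear form, sum, and take 10·log₁₀ of the total.
Σ 10^(L/10) = 10^(83.5/10) + 10^(89.0/10) + 10^(67.5/10) + 10^(86.7/10) = 1.492e+09.
L_total = 10·log₁₀(1.492e+09) = 91.74 dB.

91.7 dB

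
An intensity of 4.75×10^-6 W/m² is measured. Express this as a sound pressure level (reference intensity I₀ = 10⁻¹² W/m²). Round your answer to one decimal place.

66.8 dB

I/I₀ = 4.75×10^-6/10⁻¹² = 4.75×10^6, and L = 10·log₁₀(I/I₀).
L = 10·(0.6767 + 6) = 66.77 dB.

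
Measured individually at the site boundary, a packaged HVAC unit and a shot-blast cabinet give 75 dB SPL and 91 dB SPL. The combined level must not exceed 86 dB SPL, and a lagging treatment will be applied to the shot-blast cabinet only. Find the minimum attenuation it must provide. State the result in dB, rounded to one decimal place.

5.4 dB

Everything except the shot-blast cabinet sums to 10^(75/10) = 3.162e+07 in linear terms, 75.00 dB SPL.
The limit corresponds to 10^(86/10) = 3.981e+08; subtracting the fixed part leaves 3.665e+08 for the shot-blast cabinet, i.e. 85.64 dB SPL.
So the shot-blast cabinet must be reduced from 91 to 85.64 dB SPL: IL = 5.36 dB.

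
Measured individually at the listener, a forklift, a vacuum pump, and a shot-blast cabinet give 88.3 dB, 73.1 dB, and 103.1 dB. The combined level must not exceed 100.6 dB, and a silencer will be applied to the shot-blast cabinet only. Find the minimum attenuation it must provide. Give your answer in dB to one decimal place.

2.8 dB

The untreated sources together contribute 10^(88.3/10) + 10^(73.1/10) = 6.965e+08, i.e. 88.43 dB.
The limit corresponds to 10^(100.6/10) = 1.148e+10; subtracting the fixed part leaves 1.079e+10 for the shot-blast cabinet, i.e. 100.33 dB.
Required insertion loss = 103.1 − 100.33 = 2.77 dB.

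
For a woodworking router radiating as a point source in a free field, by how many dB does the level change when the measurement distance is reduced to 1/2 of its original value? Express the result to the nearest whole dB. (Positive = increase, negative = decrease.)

+6 dB

With spherical spreading the level changes by −20·log₁₀(r₂/r₁).
ΔL = −20·log₁₀(0.5) = +6.02 dB.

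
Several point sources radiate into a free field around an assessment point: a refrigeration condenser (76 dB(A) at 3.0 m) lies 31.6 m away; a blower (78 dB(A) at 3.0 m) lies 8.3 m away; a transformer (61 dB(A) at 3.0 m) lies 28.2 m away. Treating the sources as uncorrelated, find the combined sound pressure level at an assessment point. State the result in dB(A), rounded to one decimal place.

Propagate each source to the receiver with L = L_ref − 20·log₁₀(r/r_ref), then add intensities.
refrigeration condenser: 76 − 20·log₁₀(31.6/3.0) = 76 − 20.45 = 55.55 dB(A).
blower: 78 − 20·log₁₀(8.3/3.0) = 78 − 8.84 = 69.16 dB(A).
transformer: 61 − 20·log₁₀(28.2/3.0) = 61 − 19.46 = 41.54 dB(A).
Σ 10^(L/10) = 8.616e+06 → L_total = 10·log₁₀(8.616e+06) = 69.35 dB(A).

69.4 dB(A)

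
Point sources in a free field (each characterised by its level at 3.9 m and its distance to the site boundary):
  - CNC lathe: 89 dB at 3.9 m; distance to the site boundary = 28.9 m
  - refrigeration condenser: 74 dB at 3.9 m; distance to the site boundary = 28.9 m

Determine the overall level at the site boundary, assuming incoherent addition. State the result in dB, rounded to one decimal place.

71.7 dB

First find each source's level at the receiver (point-source: −20·log₁₀(r/r_ref)), then combine on an intensity basis.
CNC lathe: 89 − 20·log₁₀(28.9/3.9) = 89 − 17.40 = 71.60 dB.
refrigeration condenser: 74 − 20·log₁₀(28.9/3.9) = 74 − 17.40 = 56.60 dB.
Σ 10^(L/10) = 1.492e+07 → L_total = 10·log₁₀(1.492e+07) = 71.74 dB.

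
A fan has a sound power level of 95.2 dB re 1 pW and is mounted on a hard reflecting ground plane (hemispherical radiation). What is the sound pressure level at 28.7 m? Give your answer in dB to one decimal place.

58.1 dB

L_p = L_w − 10·log₁₀(2π·r²) with r = 28.7 m.
2π·r² = 5175 m², 10·log₁₀ of that is 37.139 dB.
L_p = 95.2 − 37.139 = 58.06 dB.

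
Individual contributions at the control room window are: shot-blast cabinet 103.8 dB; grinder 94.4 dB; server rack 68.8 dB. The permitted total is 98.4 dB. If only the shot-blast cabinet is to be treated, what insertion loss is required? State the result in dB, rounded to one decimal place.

The untreated sources together contribute 10^(94.4/10) + 10^(68.8/10) = 2.762e+09, i.e. 94.41 dB.
To meet 98.4 dB overall, the treated shot-blast cabinet may contribute at most 10^(98.4/10) − 2.762e+09 = 4.156e+09, i.e. 96.19 dB.
Required insertion loss = 103.8 − 96.19 = 7.61 dB.

7.6 dB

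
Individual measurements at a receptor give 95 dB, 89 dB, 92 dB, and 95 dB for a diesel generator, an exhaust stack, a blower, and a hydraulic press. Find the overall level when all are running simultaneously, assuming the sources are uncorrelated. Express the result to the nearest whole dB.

99 dB

Incoherent sources combine by intensity addition: L_total = 10·log₁₀(Σ 10^(L_i/10)).
Σ 10^(L/10) = 10^(95/10) + 10^(89/10) + 10^(92/10) + 10^(95/10) = 8.704e+09.
L_total = 10·log₁₀(8.704e+09) = 99.40 dB.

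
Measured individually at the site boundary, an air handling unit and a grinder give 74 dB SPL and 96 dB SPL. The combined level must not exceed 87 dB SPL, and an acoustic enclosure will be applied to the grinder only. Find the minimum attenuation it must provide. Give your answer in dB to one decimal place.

9.2 dB

The untreated sources together contribute 10^(74/10) = 2.512e+07, i.e. 74.00 dB SPL.
The limit corresponds to 10^(87/10) = 5.012e+08; subtracting the fixed part leaves 4.761e+08 for the grinder, i.e. 86.78 dB SPL.
Required insertion loss = 96 − 86.78 = 9.22 dB.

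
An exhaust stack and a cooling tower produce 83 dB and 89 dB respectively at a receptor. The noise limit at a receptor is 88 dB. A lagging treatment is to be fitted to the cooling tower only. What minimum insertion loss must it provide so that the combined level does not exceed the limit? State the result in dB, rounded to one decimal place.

Everything except the cooling tower sums to 10^(83/10) = 1.995e+08 in linear terms, 83.00 dB.
To meet 88 dB overall, the treated cooling tower may contribute at most 10^(88/10) − 1.995e+08 = 4.314e+08, i.e. 86.35 dB.
So the cooling tower must be reduced from 89 to 86.35 dB: IL = 2.65 dB.

2.7 dB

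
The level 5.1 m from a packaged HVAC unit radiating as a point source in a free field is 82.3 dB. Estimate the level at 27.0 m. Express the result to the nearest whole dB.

68 dB

Spherical spreading from a point source gives a 20·log₁₀(r₂/r₁) drop.
L₂ = 82.3 − 20·log₁₀(27.0/5.1) = 82.3 − 14.476 = 67.82 dB.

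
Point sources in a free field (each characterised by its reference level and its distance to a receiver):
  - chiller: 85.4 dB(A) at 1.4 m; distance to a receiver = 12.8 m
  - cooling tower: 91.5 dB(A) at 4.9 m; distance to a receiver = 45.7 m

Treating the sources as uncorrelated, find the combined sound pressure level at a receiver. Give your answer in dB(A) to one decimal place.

First find each source's level at the receiver (point-source: −20·log₁₀(r/r_ref)), then combine on an intensity basis.
chiller: 85.4 − 20·log₁₀(12.8/1.4) = 85.4 − 19.22 = 66.18 dB(A).
cooling tower: 91.5 − 20·log₁₀(45.7/4.9) = 91.5 − 19.39 = 72.11 dB(A).
Σ 10^(L/10) = 2.039e+07 → L_total = 10·log₁₀(2.039e+07) = 73.09 dB(A).

73.1 dB(A)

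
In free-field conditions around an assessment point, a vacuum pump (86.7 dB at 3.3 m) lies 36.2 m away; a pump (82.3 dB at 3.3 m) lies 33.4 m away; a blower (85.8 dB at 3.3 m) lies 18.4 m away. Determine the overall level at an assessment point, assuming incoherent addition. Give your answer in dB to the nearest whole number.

72 dB

First find each source's level at the receiver (point-source: −20·log₁₀(r/r_ref)), then combine on an intensity basis.
vacuum pump: 86.7 − 20·log₁₀(36.2/3.3) = 86.7 − 20.80 = 65.90 dB.
pump: 82.3 − 20·log₁₀(33.4/3.3) = 82.3 − 20.10 = 62.20 dB.
blower: 85.8 − 20·log₁₀(18.4/3.3) = 85.8 − 14.93 = 70.87 dB.
Σ 10^(L/10) = 1.777e+07 → L_total = 10·log₁₀(1.777e+07) = 72.50 dB.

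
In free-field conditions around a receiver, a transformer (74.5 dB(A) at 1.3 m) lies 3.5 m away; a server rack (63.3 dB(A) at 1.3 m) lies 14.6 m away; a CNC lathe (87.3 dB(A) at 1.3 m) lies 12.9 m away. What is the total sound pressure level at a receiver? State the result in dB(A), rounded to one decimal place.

69.7 dB(A)

First find each source's level at the receiver (point-source: −20·log₁₀(r/r_ref)), then combine on an intensity basis.
transformer: 74.5 − 20·log₁₀(3.5/1.3) = 74.5 − 8.60 = 65.90 dB(A).
server rack: 63.3 − 20·log₁₀(14.6/1.3) = 63.3 − 21.01 = 42.29 dB(A).
CNC lathe: 87.3 − 20·log₁₀(12.9/1.3) = 87.3 − 19.93 = 67.37 dB(A).
Σ 10^(L/10) = 9.359e+06 → L_total = 10·log₁₀(9.359e+06) = 69.71 dB(A).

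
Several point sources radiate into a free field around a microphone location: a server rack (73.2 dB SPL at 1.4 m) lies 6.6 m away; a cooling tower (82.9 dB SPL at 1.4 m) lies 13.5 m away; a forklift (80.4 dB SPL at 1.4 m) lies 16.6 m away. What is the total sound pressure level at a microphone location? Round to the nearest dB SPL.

Propagate each source to the receiver with L = L_ref − 20·log₁₀(r/r_ref), then add intensities.
server rack: 73.2 − 20·log₁₀(6.6/1.4) = 73.2 − 13.47 = 59.73 dB SPL.
cooling tower: 82.9 − 20·log₁₀(13.5/1.4) = 82.9 − 19.68 = 63.22 dB SPL.
forklift: 80.4 − 20·log₁₀(16.6/1.4) = 80.4 − 21.48 = 58.92 dB SPL.
Σ 10^(L/10) = 3.817e+06 → L_total = 10·log₁₀(3.817e+06) = 65.82 dB SPL.

66 dB SPL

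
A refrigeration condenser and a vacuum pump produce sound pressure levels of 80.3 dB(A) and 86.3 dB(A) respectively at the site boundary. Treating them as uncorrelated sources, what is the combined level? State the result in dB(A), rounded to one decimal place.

For uncorrelated sources the intensities add, so convert each level to linear form, sum, and take 10·log₁₀ of the total.
Σ 10^(L/10) = 10^(80.3/10) + 10^(86.3/10) = 5.337e+08.
L_total = 10·log₁₀(5.337e+08) = 87.27 dB(A).

87.3 dB(A)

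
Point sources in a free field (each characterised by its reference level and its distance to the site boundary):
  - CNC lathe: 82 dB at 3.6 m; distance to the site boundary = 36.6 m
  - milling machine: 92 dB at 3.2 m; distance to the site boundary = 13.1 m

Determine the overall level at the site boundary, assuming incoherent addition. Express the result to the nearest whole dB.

First find each source's level at the receiver (point-source: −20·log₁₀(r/r_ref)), then combine on an intensity basis.
CNC lathe: 82 − 20·log₁₀(36.6/3.6) = 82 − 20.14 = 61.86 dB.
milling machine: 92 − 20·log₁₀(13.1/3.2) = 92 − 12.24 = 79.76 dB.
Σ 10^(L/10) = 9.610e+07 → L_total = 10·log₁₀(9.610e+07) = 79.83 dB.

80 dB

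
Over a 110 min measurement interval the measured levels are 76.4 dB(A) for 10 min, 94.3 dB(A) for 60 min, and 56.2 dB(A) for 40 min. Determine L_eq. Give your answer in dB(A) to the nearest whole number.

92 dB(A)

L_eq = 10·log₁₀[(1/T)·Σ tᵢ·10^(Lᵢ/10)] with T = 110 min.
Σ tᵢ·10^(Lᵢ/10) = 10·10^(76.4/10) + 60·10^(94.3/10) + 40·10^(56.2/10) = 1.619e+11.
L_eq = 10·log₁₀(1.619e+11/110) = 91.68 dB(A).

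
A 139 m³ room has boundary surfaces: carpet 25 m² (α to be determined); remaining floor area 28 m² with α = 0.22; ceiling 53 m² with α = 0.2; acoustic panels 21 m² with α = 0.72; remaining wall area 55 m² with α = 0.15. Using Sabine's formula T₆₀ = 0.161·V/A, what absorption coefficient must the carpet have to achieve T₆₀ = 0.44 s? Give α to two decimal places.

0.43

A = 0.161·V/T₆₀ = 0.161·139/0.44 = 50.86 m² sabins.
Absorption from the other surfaces = 28·0.22 + 53·0.2 + 21·0.72 + 55·0.15 = 40.13 m², so the carpet must supply 10.73 m² over 25 m².
α = 10.73/25 = 0.429.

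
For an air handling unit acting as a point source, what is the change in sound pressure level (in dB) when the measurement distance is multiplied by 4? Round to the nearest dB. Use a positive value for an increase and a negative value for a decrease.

Point-source spreading: ΔL = −20·log₁₀(r₂/r₁).
ΔL = −20·log₁₀(4) = -12.04 dB.

-12 dB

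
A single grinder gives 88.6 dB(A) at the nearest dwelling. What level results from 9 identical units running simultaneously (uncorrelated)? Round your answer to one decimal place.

98.1 dB(A)

N identical incoherent sources raise the level by 10·log₁₀ N.
L_total = 88.6 + 10·log₁₀(9) = 88.6 + 9.542 = 98.14 dB(A).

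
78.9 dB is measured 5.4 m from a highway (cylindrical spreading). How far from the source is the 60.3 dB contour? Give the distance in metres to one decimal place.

Line-source spreading drops the level by 10·log₁₀(r₂/r₁); inverting, r₂/r₁ = 10^(ΔL/10).
r₂ = 5.4·10^((78.9−60.3)/10) = 5.4·10^(18.6/10) = 391.20 m.

391.2 m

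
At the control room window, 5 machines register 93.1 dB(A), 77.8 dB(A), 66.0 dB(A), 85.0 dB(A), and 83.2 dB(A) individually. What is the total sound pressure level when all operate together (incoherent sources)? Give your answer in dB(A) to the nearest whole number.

94 dB(A)

For uncorrelated sources the intensities add, so convert each level to linear form, sum, and take 10·log₁₀ of the total.
Σ 10^(L/10) = 10^(93.1/10) + 10^(77.8/10) + 10^(66.0/10) + 10^(85.0/10) + 10^(83.2/10) = 2.631e+09.
L_total = 10·log₁₀(2.631e+09) = 94.20 dB(A).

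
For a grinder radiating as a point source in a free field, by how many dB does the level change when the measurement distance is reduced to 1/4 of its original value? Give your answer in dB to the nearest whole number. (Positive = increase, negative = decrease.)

+12 dB

Point-source spreading: ΔL = −20·log₁₀(r₂/r₁).
ΔL = −20·log₁₀(0.25) = +12.04 dB.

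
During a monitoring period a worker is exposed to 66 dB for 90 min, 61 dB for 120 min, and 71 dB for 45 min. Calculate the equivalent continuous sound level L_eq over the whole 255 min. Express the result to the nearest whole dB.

66 dB

L_eq = 10·log₁₀[(1/T)·Σ tᵢ·10^(Lᵢ/10)] with T = 255 min.
Σ tᵢ·10^(Lᵢ/10) = 90·10^(66/10) + 120·10^(61/10) + 45·10^(71/10) = 1.076e+09.
L_eq = 10·log₁₀(1.076e+09/255) = 66.25 dB.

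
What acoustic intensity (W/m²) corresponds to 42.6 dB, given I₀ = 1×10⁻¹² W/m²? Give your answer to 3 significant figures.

I/I₀ = 10^(42.6/10) = 1.82e+04, so I = 1.82e+04 × 10⁻¹² W/m².

1.82e-08 W/m²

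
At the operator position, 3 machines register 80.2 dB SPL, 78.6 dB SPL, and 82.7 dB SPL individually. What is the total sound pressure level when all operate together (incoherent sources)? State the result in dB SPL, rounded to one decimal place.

Incoherent sources combine by intensity addition: L_total = 10·log₁₀(Σ 10^(L_i/10)).
Σ 10^(L/10) = 10^(80.2/10) + 10^(78.6/10) + 10^(82.7/10) = 3.634e+08.
L_total = 10·log₁₀(3.634e+08) = 85.60 dB SPL.

85.6 dB SPL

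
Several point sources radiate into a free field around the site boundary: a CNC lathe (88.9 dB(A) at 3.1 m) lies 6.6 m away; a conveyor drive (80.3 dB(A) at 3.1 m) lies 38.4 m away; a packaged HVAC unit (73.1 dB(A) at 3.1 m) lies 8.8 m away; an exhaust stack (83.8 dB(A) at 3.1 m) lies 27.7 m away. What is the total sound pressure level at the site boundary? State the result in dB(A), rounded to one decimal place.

First find each source's level at the receiver (point-source: −20·log₁₀(r/r_ref)), then combine on an intensity basis.
CNC lathe: 88.9 − 20·log₁₀(6.6/3.1) = 88.9 − 6.56 = 82.34 dB(A).
conveyor drive: 80.3 − 20·log₁₀(38.4/3.1) = 80.3 − 21.86 = 58.44 dB(A).
packaged HVAC unit: 73.1 − 20·log₁₀(8.8/3.1) = 73.1 − 9.06 = 64.04 dB(A).
exhaust stack: 83.8 − 20·log₁₀(27.7/3.1) = 83.8 − 19.02 = 64.78 dB(A).
Σ 10^(L/10) = 1.775e+08 → L_total = 10·log₁₀(1.775e+08) = 82.49 dB(A).

82.5 dB(A)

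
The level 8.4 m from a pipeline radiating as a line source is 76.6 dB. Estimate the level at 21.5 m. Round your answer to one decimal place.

72.5 dB

Cylindrical spreading from a line source gives a 10·log₁₀(r₂/r₁) drop.
L₂ = 76.6 − 10·log₁₀(21.5/8.4) = 76.6 − 4.082 = 72.52 dB.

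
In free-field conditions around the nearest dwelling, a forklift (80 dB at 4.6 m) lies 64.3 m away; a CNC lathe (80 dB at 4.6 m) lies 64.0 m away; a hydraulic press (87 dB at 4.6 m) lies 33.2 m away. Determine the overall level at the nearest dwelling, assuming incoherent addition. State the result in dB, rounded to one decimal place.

First find each source's level at the receiver (point-source: −20·log₁₀(r/r_ref)), then combine on an intensity basis.
forklift: 80 − 20·log₁₀(64.3/4.6) = 80 − 22.91 = 57.09 dB.
CNC lathe: 80 − 20·log₁₀(64.0/4.6) = 80 − 22.87 = 57.13 dB.
hydraulic press: 87 − 20·log₁₀(33.2/4.6) = 87 − 17.17 = 69.83 dB.
Σ 10^(L/10) = 1.065e+07 → L_total = 10·log₁₀(1.065e+07) = 70.27 dB.

70.3 dB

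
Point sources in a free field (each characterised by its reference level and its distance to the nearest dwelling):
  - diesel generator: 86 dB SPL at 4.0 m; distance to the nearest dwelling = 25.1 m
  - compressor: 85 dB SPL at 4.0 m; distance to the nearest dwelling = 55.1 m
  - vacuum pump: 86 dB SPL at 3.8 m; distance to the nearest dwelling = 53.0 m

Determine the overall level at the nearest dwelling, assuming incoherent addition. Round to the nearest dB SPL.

Propagate each source to the receiver with L = L_ref − 20·log₁₀(r/r_ref), then add intensities.
diesel generator: 86 − 20·log₁₀(25.1/4.0) = 86 − 15.95 = 70.05 dB SPL.
compressor: 85 − 20·log₁₀(55.1/4.0) = 85 − 22.78 = 62.22 dB SPL.
vacuum pump: 86 − 20·log₁₀(53.0/3.8) = 86 − 22.89 = 63.11 dB SPL.
Σ 10^(L/10) = 1.382e+07 → L_total = 10·log₁₀(1.382e+07) = 71.41 dB SPL.

71 dB SPL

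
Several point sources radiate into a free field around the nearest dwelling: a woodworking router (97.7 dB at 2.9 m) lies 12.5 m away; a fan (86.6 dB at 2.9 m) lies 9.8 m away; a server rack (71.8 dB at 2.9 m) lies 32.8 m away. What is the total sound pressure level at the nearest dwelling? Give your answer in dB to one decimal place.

85.5 dB

First find each source's level at the receiver (point-source: −20·log₁₀(r/r_ref)), then combine on an intensity basis.
woodworking router: 97.7 − 20·log₁₀(12.5/2.9) = 97.7 − 12.69 = 85.01 dB.
fan: 86.6 − 20·log₁₀(9.8/2.9) = 86.6 − 10.58 = 76.02 dB.
server rack: 71.8 − 20·log₁₀(32.8/2.9) = 71.8 − 21.07 = 50.73 dB.
Σ 10^(L/10) = 3.571e+08 → L_total = 10·log₁₀(3.571e+08) = 85.53 dB.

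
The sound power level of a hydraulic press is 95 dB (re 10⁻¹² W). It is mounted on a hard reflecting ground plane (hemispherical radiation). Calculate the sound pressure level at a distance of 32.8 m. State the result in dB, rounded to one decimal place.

56.7 dB

Free-field hemispherical radiation: L_p = L_w − 10·log₁₀(2π·r²), r = 32.8 m.
2π·r² = 6760 m², 10·log₁₀ of that is 38.299 dB.
L_p = 95 − 38.299 = 56.70 dB.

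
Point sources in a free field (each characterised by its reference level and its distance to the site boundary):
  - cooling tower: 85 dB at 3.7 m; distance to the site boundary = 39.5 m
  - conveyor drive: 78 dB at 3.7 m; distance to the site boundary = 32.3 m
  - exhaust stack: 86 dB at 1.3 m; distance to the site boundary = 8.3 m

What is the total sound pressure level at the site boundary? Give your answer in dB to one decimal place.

First find each source's level at the receiver (point-source: −20·log₁₀(r/r_ref)), then combine on an intensity basis.
cooling tower: 85 − 20·log₁₀(39.5/3.7) = 85 − 20.57 = 64.43 dB.
conveyor drive: 78 − 20·log₁₀(32.3/3.7) = 78 − 18.82 = 59.18 dB.
exhaust stack: 86 − 20·log₁₀(8.3/1.3) = 86 − 16.10 = 69.90 dB.
Σ 10^(L/10) = 1.337e+07 → L_total = 10·log₁₀(1.337e+07) = 71.26 dB.

71.3 dB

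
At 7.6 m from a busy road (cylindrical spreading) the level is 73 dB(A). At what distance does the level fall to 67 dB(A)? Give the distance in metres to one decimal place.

30.3 m

The 6.0 dB drop corresponds to a distance ratio of 10^(6.0/10) for a line source.
r₂ = 7.6·10^((73−67)/10) = 7.6·10^(6.0/10) = 30.26 m.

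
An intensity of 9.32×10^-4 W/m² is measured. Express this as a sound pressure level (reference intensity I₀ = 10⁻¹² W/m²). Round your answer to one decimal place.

89.7 dB

I/I₀ = 9.32×10^-4/10⁻¹² = 9.32×10^8, and L = 10·log₁₀(I/I₀).
L = 10·(0.9694 + 8) = 89.69 dB.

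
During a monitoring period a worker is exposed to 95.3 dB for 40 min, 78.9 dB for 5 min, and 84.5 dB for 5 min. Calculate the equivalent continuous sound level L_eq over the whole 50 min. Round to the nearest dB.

L_eq = 10·log₁₀[(1/T)·Σ tᵢ·10^(Lᵢ/10)] with T = 50 min.
Σ tᵢ·10^(Lᵢ/10) = 40·10^(95.3/10) + 5·10^(78.9/10) + 5·10^(84.5/10) = 1.373e+11.
L_eq = 10·log₁₀(1.373e+11/50) = 94.39 dB.

94 dB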